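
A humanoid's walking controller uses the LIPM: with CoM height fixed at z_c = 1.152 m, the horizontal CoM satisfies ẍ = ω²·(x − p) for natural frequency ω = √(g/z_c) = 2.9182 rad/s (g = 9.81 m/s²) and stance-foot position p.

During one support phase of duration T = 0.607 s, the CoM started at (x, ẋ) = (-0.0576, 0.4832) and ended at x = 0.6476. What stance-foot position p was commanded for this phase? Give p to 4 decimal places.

p = -0.1725

ωT = 2.9182·0.607 = 1.771347; cosh(ωT) = 3.024436, sinh(ωT) = 2.854333
x(T) = p + (x₀−p)·cosh(ωT) + (ẋ₀/ω)·sinh(ωT) ⇒ p·(1 − cosh) = x(T) − x₀·cosh − (ẋ₀/ω)·sinh
numerator   = 0.6476 − (-0.0576)·3.024436 − (0.4832/2.9182)·2.854333 = 0.349183
denominator = 1 − 3.024436 = -2.024436
p = 0.349183 / -2.024436 = -0.1725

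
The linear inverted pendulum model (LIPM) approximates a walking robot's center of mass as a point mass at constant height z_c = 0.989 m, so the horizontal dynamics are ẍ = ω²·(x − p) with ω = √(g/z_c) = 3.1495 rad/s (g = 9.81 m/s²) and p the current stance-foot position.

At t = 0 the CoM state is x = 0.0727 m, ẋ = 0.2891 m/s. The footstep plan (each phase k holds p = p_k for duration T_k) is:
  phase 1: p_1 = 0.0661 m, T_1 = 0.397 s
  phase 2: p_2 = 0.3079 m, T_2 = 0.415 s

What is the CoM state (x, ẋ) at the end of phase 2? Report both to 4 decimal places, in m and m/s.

x = 0.4599, ẋ = 0.7055

phase 1: p=0.0661, T=0.397, ωT=1.250352, cosh=1.888987, sinh=1.602583; start (x,ẋ)=(0.072700, 0.289100) → end (x,ẋ)=(0.225672, 0.579419)
phase 2: p=0.3079, T=0.415, ωT=1.307043, cosh=1.982924, sinh=1.712305; start (x,ẋ)=(0.225672, 0.579419) → end (x,ẋ)=(0.459864, 0.705496)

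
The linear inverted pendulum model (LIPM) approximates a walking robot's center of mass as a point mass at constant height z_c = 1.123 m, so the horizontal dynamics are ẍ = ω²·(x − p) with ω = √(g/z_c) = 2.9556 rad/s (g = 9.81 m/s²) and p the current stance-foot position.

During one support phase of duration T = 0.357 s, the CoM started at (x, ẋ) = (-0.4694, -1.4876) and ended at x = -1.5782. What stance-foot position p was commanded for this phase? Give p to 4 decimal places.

ωT = 2.9556·0.357 = 1.055149; cosh(ωT) = 1.610272, sinh(ωT) = 1.262132
x(T) = p + (x₀−p)·cosh(ωT) + (ẋ₀/ω)·sinh(ωT) ⇒ p·(1 − cosh) = x(T) − x₀·cosh − (ẋ₀/ω)·sinh
numerator   = -1.5782 − (-0.4694)·1.610272 − (-1.4876/2.9556)·1.262132 = -0.187088
denominator = 1 − 1.610272 = -0.610272
p = -0.187088 / -0.610272 = 0.3066

p = 0.3066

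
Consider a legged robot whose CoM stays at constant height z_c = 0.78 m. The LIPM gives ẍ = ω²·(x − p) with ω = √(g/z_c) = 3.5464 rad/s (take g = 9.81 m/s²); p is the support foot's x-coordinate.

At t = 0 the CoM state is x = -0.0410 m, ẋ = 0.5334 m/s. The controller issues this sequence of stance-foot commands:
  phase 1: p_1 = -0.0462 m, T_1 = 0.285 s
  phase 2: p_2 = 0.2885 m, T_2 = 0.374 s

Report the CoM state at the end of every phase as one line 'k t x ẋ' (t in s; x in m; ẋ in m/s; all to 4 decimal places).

phase 1: p=-0.0462, T=0.285, ωT=1.010724, cosh=1.555772, sinh=1.191817; start (x,ẋ)=(-0.041000, 0.533400) → end (x,ẋ)=(0.141147, 0.851828)
phase 2: p=0.2885, T=0.374, ωT=1.326354, cosh=2.016362, sinh=1.750919; start (x,ẋ)=(0.141147, 0.851828) → end (x,ẋ)=(0.411944, 0.802608)

1 0.2850 0.1411 0.8518
2 0.6590 0.4119 0.8026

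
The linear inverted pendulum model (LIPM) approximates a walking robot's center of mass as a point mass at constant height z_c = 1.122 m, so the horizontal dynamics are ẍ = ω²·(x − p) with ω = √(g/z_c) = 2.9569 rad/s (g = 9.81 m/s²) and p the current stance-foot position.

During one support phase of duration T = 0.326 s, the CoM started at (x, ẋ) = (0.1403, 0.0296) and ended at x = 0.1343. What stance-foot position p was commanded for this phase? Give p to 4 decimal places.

ωT = 2.9569·0.326 = 0.963949; cosh(ωT) = 1.501708, sinh(ωT) = 1.120324
x(T) = p + (x₀−p)·cosh(ωT) + (ẋ₀/ω)·sinh(ωT) ⇒ p·(1 − cosh) = x(T) − x₀·cosh − (ẋ₀/ω)·sinh
numerator   = 0.1343 − (0.1403)·1.501708 − (0.0296/2.9569)·1.120324 = -0.087605
denominator = 1 − 1.501708 = -0.501708
p = -0.087605 / -0.501708 = 0.1746

p = 0.1746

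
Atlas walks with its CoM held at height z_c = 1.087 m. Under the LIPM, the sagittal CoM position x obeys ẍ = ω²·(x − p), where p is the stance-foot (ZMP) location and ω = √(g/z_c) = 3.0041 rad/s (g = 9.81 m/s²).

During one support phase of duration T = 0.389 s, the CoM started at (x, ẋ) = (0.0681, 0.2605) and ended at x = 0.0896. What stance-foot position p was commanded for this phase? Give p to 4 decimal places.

p = 0.2049

ωT = 3.0041·0.389 = 1.168595; cosh(ωT) = 1.764136, sinh(ωT) = 1.453333
x(T) = p + (x₀−p)·cosh(ωT) + (ẋ₀/ω)·sinh(ωT) ⇒ p·(1 − cosh) = x(T) − x₀·cosh − (ẋ₀/ω)·sinh
numerator   = 0.0896 − (0.0681)·1.764136 − (0.2605/3.0041)·1.453333 = -0.156563
denominator = 1 − 1.764136 = -0.764136
p = -0.156563 / -0.764136 = 0.2049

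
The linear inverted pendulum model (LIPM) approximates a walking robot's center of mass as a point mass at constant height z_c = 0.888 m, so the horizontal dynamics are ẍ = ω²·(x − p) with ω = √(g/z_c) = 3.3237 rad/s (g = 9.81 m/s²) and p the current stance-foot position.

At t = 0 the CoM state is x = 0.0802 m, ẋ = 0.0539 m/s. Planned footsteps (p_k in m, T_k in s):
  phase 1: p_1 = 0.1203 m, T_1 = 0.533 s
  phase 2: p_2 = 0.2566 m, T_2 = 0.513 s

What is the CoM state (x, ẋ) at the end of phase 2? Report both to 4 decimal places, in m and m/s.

phase 1: p=0.1203, T=0.533, ωT=1.771532, cosh=3.024964, sinh=2.854891; start (x,ẋ)=(0.080200, 0.053900) → end (x,ẋ)=(0.045296, -0.217455)
phase 2: p=0.2566, T=0.513, ωT=1.705058, cosh=2.841734, sinh=2.659972; start (x,ẋ)=(0.045296, -0.217455) → end (x,ẋ)=(-0.517899, -2.486075)

x = -0.5179, ẋ = -2.4861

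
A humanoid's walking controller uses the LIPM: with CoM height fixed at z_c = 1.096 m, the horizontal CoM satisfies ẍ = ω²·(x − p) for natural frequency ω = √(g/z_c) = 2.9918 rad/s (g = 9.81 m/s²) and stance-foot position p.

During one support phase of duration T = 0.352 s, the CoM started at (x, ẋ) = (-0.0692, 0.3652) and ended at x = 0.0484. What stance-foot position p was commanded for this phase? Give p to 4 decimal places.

ωT = 2.9918·0.352 = 1.053114; cosh(ωT) = 1.607706, sinh(ωT) = 1.258856
x(T) = p + (x₀−p)·cosh(ωT) + (ẋ₀/ω)·sinh(ωT) ⇒ p·(1 − cosh) = x(T) − x₀·cosh − (ẋ₀/ω)·sinh
numerator   = 0.0484 − (-0.0692)·1.607706 − (0.3652/2.9918)·1.258856 = 0.005988
denominator = 1 − 1.607706 = -0.607706
p = 0.005988 / -0.607706 = -0.0099

p = -0.0099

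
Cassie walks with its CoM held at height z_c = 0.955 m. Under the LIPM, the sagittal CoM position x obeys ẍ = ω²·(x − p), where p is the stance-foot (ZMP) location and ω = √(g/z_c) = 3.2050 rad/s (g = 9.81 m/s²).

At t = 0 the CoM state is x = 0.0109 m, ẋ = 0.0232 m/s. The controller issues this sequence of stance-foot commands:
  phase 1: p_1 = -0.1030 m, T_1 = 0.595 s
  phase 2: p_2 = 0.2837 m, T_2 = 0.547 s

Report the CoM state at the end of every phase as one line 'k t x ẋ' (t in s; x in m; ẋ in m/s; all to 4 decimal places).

phase 1: p=-0.1030, T=0.595, ωT=1.906975, cosh=3.440610, sinh=3.292081; start (x,ẋ)=(0.010900, 0.023200) → end (x,ẋ)=(0.312716, 1.281595)
phase 2: p=0.2837, T=0.547, ωT=1.753135, cosh=2.972951, sinh=2.799721; start (x,ẋ)=(0.312716, 1.281595) → end (x,ẋ)=(1.489497, 4.070481)

1 0.5950 0.3127 1.2816
2 1.1420 1.4895 4.0705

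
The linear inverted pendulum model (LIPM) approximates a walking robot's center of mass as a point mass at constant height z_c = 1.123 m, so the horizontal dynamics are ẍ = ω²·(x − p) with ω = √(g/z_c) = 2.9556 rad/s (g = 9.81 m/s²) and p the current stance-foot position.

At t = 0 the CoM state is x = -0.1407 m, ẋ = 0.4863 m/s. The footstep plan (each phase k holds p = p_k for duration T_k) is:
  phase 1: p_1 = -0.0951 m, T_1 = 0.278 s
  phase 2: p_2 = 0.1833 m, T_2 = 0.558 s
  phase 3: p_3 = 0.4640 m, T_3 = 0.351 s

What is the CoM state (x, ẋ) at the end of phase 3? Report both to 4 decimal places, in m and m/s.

phase 1: p=-0.0951, T=0.278, ωT=0.821657, cosh=1.356984, sinh=0.917281; start (x,ẋ)=(-0.140700, 0.486300) → end (x,ẋ)=(-0.006054, 0.536274)
phase 2: p=0.1833, T=0.558, ωT=1.649225, cosh=2.697572, sinh=2.505373; start (x,ẋ)=(-0.006054, 0.536274) → end (x,ẋ)=(0.127089, 0.044498)
phase 3: p=0.4640, T=0.351, ωT=1.037416, cosh=1.588142, sinh=1.233773; start (x,ẋ)=(0.127089, 0.044498) → end (x,ẋ)=(-0.052488, -1.157890)

x = -0.0525, ẋ = -1.1579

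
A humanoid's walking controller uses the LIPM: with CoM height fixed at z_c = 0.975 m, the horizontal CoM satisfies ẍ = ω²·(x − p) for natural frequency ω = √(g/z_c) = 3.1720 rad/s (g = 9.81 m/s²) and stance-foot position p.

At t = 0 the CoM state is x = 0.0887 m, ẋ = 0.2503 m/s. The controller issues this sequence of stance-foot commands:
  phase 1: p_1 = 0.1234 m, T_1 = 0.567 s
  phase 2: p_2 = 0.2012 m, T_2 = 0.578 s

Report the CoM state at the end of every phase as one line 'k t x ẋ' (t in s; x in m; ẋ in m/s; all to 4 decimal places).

1 0.5670 0.2475 0.4534
2 1.1450 0.7854 1.9021

phase 1: p=0.1234, T=0.567, ωT=1.798524, cosh=3.103134, sinh=2.937591; start (x,ẋ)=(0.088700, 0.250300) → end (x,ẋ)=(0.247524, 0.453378)
phase 2: p=0.2012, T=0.578, ωT=1.833416, cosh=3.207542, sinh=3.047676; start (x,ẋ)=(0.247524, 0.453378) → end (x,ẋ)=(0.785396, 1.902057)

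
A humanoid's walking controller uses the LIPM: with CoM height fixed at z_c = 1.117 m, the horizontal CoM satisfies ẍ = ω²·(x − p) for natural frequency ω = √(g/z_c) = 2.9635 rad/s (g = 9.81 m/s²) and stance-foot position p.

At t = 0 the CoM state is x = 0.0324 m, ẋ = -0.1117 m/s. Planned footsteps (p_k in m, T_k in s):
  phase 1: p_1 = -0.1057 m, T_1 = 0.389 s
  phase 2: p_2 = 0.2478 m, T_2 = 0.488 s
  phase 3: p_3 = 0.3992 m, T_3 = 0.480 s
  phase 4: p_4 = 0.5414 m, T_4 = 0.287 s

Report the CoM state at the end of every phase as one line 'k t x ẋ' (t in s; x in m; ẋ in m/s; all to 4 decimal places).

phase 1: p=-0.1057, T=0.389, ωT=1.152802, cosh=1.741402, sinh=1.425651; start (x,ẋ)=(0.032400, -0.111700) → end (x,ẋ)=(0.081052, 0.388946)
phase 2: p=0.2478, T=0.488, ωT=1.446188, cosh=2.241180, sinh=2.005714; start (x,ẋ)=(0.081052, 0.388946) → end (x,ẋ)=(0.137329, -0.119440)
phase 3: p=0.3992, T=0.480, ωT=1.422480, cosh=2.194254, sinh=1.953139; start (x,ẋ)=(0.137329, -0.119440) → end (x,ẋ)=(-0.254130, -1.777823)
phase 4: p=0.5414, T=0.287, ωT=0.850524, cosh=1.384033, sinh=0.956842; start (x,ẋ)=(-0.254130, -1.777823) → end (x,ẋ)=(-1.133655, -4.716370)

1 0.3890 0.0811 0.3889
2 0.8770 0.1373 -0.1194
3 1.3570 -0.2541 -1.7778
4 1.6440 -1.1337 -4.7164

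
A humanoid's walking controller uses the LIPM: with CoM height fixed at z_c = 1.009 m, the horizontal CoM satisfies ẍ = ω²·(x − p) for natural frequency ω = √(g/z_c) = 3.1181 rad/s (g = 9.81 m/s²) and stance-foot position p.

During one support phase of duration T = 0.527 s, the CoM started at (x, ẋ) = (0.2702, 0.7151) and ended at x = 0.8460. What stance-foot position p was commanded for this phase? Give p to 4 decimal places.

p = 0.2673

ωT = 3.1181·0.527 = 1.643239; cosh(ωT) = 2.682623, sinh(ωT) = 2.489270
x(T) = p + (x₀−p)·cosh(ωT) + (ẋ₀/ω)·sinh(ωT) ⇒ p·(1 − cosh) = x(T) − x₀·cosh − (ẋ₀/ω)·sinh
numerator   = 0.8460 − (0.2702)·2.682623 − (0.7151/3.1181)·2.489270 = -0.449730
denominator = 1 − 2.682623 = -1.682623
p = -0.449730 / -1.682623 = 0.2673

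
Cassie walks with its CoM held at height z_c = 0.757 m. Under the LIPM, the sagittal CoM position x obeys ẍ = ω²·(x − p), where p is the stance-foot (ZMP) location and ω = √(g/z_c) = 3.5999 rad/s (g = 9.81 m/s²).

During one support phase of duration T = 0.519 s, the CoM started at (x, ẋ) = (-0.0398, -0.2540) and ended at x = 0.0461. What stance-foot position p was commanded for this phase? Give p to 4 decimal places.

p = -0.1732

ωT = 3.5999·0.519 = 1.868348; cosh(ωT) = 3.315983, sinh(ωT) = 3.161604
x(T) = p + (x₀−p)·cosh(ωT) + (ẋ₀/ω)·sinh(ωT) ⇒ p·(1 − cosh) = x(T) − x₀·cosh − (ẋ₀/ω)·sinh
numerator   = 0.0461 − (-0.0398)·3.315983 − (-0.2540/3.5999)·3.161604 = 0.401151
denominator = 1 − 3.315983 = -2.315983
p = 0.401151 / -2.315983 = -0.1732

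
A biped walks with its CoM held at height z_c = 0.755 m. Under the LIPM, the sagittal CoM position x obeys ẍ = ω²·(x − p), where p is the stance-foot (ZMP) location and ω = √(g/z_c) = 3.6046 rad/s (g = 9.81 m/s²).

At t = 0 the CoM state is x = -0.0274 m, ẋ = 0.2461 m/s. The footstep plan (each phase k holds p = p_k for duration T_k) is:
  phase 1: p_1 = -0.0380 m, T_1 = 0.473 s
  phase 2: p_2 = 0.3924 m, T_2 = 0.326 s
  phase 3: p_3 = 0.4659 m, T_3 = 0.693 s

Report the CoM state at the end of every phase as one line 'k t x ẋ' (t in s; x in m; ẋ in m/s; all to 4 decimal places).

phase 1: p=-0.0380, T=0.473, ωT=1.704976, cosh=2.841515, sinh=2.659738; start (x,ẋ)=(-0.027400, 0.246100) → end (x,ẋ)=(0.173711, 0.800922)
phase 2: p=0.3924, T=0.326, ωT=1.175100, cosh=1.773627, sinh=1.464839; start (x,ẋ)=(0.173711, 0.800922) → end (x,ẋ)=(0.330006, 0.265823)
phase 3: p=0.4659, T=0.693, ωT=2.497988, cosh=6.120128, sinh=6.037877; start (x,ẋ)=(0.330006, 0.265823) → end (x,ẋ)=(0.079475, -1.330753)

1 0.4730 0.1737 0.8009
2 0.7990 0.3300 0.2658
3 1.4920 0.0795 -1.3308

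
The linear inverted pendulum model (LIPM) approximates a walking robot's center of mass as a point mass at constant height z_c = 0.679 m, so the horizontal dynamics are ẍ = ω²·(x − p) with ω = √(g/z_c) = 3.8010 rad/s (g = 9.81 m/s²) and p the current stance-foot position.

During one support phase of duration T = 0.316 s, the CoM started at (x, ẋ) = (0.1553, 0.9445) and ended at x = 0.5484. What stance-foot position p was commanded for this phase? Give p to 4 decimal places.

ωT = 3.8010·0.316 = 1.201116; cosh(ωT) = 1.812341, sinh(ωT) = 1.511483
x(T) = p + (x₀−p)·cosh(ωT) + (ẋ₀/ω)·sinh(ωT) ⇒ p·(1 − cosh) = x(T) − x₀·cosh − (ẋ₀/ω)·sinh
numerator   = 0.5484 − (0.1553)·1.812341 − (0.9445/3.8010)·1.511483 = -0.108641
denominator = 1 − 1.812341 = -0.812341
p = -0.108641 / -0.812341 = 0.1337

p = 0.1337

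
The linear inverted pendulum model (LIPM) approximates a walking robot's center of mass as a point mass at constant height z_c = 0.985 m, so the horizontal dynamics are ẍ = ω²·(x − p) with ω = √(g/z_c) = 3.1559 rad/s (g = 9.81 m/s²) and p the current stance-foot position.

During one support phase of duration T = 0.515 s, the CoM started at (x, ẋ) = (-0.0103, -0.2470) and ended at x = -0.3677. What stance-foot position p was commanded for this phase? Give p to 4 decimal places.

ωT = 3.1559·0.515 = 1.625288; cosh(ωT) = 2.638370, sinh(ωT) = 2.441515
x(T) = p + (x₀−p)·cosh(ωT) + (ẋ₀/ω)·sinh(ωT) ⇒ p·(1 − cosh) = x(T) − x₀·cosh − (ẋ₀/ω)·sinh
numerator   = -0.3677 − (-0.0103)·2.638370 − (-0.2470/3.1559)·2.441515 = -0.149437
denominator = 1 − 2.638370 = -1.638370
p = -0.149437 / -1.638370 = 0.0912

p = 0.0912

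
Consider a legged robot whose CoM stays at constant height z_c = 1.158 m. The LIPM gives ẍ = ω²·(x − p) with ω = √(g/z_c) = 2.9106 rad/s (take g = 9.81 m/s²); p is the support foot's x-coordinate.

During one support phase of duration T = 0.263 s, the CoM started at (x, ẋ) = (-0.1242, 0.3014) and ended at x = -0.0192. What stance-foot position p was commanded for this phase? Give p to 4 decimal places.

ωT = 2.9106·0.263 = 0.765488; cosh(ωT) = 1.307575, sinh(ωT) = 0.842468
x(T) = p + (x₀−p)·cosh(ωT) + (ẋ₀/ω)·sinh(ωT) ⇒ p·(1 − cosh) = x(T) − x₀·cosh − (ẋ₀/ω)·sinh
numerator   = -0.0192 − (-0.1242)·1.307575 − (0.3014/2.9106)·0.842468 = 0.055961
denominator = 1 − 1.307575 = -0.307575
p = 0.055961 / -0.307575 = -0.1819

p = -0.1819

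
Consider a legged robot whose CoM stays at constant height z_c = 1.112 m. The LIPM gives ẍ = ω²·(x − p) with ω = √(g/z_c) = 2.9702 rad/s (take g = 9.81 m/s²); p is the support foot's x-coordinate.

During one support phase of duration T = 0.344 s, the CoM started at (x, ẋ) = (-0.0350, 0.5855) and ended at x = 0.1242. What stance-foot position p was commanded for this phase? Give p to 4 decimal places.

p = 0.1041

ωT = 2.9702·0.344 = 1.021749; cosh(ωT) = 1.569007, sinh(ωT) = 1.209042
x(T) = p + (x₀−p)·cosh(ωT) + (ẋ₀/ω)·sinh(ωT) ⇒ p·(1 − cosh) = x(T) − x₀·cosh − (ẋ₀/ω)·sinh
numerator   = 0.1242 − (-0.0350)·1.569007 − (0.5855/2.9702)·1.209042 = -0.059217
denominator = 1 − 1.569007 = -0.569007
p = -0.059217 / -0.569007 = 0.1041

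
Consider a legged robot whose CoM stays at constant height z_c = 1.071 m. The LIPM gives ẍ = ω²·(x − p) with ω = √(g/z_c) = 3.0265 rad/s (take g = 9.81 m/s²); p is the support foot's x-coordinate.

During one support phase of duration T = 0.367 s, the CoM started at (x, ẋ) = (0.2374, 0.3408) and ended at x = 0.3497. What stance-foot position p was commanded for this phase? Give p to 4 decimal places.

ωT = 3.0265·0.367 = 1.110726; cosh(ωT) = 1.682940, sinh(ωT) = 1.353620
x(T) = p + (x₀−p)·cosh(ωT) + (ẋ₀/ω)·sinh(ωT) ⇒ p·(1 − cosh) = x(T) − x₀·cosh − (ẋ₀/ω)·sinh
numerator   = 0.3497 − (0.2374)·1.682940 − (0.3408/3.0265)·1.353620 = -0.202255
denominator = 1 − 1.682940 = -0.682940
p = -0.202255 / -0.682940 = 0.2962

p = 0.2962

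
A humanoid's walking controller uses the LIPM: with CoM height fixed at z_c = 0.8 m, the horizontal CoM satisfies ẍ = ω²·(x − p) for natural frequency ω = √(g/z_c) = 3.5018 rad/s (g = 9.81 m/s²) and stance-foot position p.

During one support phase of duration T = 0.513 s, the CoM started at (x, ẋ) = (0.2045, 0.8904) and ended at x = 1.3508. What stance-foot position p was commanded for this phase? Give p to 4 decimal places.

ωT = 3.5018·0.513 = 1.796423; cosh(ωT) = 3.096970, sinh(ωT) = 2.931079
x(T) = p + (x₀−p)·cosh(ωT) + (ẋ₀/ω)·sinh(ωT) ⇒ p·(1 − cosh) = x(T) − x₀·cosh − (ẋ₀/ω)·sinh
numerator   = 1.3508 − (0.2045)·3.096970 − (0.8904/3.5018)·2.931079 = -0.027814
denominator = 1 − 3.096970 = -2.096970
p = -0.027814 / -2.096970 = 0.0133

p = 0.0133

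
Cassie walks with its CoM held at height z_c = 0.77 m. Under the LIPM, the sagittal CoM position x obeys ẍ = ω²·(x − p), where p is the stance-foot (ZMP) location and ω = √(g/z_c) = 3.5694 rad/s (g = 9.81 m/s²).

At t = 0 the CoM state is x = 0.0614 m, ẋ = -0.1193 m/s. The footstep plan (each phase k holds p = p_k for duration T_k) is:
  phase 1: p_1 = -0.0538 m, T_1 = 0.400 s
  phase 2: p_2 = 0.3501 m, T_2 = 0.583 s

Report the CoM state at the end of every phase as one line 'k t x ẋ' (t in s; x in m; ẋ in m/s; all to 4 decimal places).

1 0.4000 0.1345 0.5449
2 0.9830 0.0750 -0.8180

phase 1: p=-0.0538, T=0.400, ωT=1.427760, cosh=2.204597, sinh=1.964752; start (x,ẋ)=(0.061400, -0.119300) → end (x,ẋ)=(0.134502, 0.544887)
phase 2: p=0.3501, T=0.583, ωT=2.080960, cosh=4.068484, sinh=3.943674; start (x,ẋ)=(0.134502, 0.544887) → end (x,ẋ)=(0.074964, -0.818013)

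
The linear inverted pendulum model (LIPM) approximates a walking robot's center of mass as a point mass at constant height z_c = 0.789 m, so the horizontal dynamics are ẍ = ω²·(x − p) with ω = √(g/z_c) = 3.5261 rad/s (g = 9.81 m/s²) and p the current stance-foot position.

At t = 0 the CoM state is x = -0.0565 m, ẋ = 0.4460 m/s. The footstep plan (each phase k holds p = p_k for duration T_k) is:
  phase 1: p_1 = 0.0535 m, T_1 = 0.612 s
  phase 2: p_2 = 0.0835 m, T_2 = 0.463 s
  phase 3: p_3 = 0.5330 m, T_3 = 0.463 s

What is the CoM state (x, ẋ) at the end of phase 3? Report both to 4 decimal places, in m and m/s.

phase 1: p=0.0535, T=0.612, ωT=2.157973, cosh=4.384570, sinh=4.269011; start (x,ẋ)=(-0.056500, 0.446000) → end (x,ẋ)=(0.111165, 0.299693)
phase 2: p=0.0835, T=0.463, ωT=1.632584, cosh=2.656253, sinh=2.460829; start (x,ẋ)=(0.111165, 0.299693) → end (x,ẋ)=(0.366137, 1.036109)
phase 3: p=0.5330, T=0.463, ωT=1.632584, cosh=2.656253, sinh=2.460829; start (x,ẋ)=(0.366137, 1.036109) → end (x,ẋ)=(0.812859, 1.304274)

x = 0.8129, ẋ = 1.3043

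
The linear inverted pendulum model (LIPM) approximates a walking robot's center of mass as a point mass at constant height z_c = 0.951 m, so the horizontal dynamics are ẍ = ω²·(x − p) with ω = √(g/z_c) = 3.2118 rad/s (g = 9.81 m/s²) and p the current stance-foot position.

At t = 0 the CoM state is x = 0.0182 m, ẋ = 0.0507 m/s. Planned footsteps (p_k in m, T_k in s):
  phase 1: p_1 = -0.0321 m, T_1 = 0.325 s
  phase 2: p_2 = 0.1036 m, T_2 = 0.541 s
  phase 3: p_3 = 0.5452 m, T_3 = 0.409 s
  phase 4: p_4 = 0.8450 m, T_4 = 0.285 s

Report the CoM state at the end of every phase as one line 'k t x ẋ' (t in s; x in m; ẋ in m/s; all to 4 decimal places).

1 0.3250 0.0678 0.2819
2 0.8660 0.2405 0.5094
3 1.2750 0.2112 -0.6728
4 1.5600 -0.2931 -3.1097

phase 1: p=-0.0321, T=0.325, ωT=1.043835, cosh=1.596095, sinh=1.243993; start (x,ẋ)=(0.018200, 0.050700) → end (x,ẋ)=(0.067821, 0.281893)
phase 2: p=0.1036, T=0.541, ωT=1.737584, cosh=2.929770, sinh=2.753825; start (x,ẋ)=(0.067821, 0.281893) → end (x,ẋ)=(0.240473, 0.509424)
phase 3: p=0.5452, T=0.409, ωT=1.313626, cosh=1.994240, sinh=1.725397; start (x,ẋ)=(0.240473, 0.509424) → end (x,ẋ)=(0.211166, -0.672771)
phase 4: p=0.8450, T=0.285, ωT=0.915363, cosh=1.449027, sinh=1.048655; start (x,ẋ)=(0.211166, -0.672771) → end (x,ẋ)=(-0.293103, -3.109661)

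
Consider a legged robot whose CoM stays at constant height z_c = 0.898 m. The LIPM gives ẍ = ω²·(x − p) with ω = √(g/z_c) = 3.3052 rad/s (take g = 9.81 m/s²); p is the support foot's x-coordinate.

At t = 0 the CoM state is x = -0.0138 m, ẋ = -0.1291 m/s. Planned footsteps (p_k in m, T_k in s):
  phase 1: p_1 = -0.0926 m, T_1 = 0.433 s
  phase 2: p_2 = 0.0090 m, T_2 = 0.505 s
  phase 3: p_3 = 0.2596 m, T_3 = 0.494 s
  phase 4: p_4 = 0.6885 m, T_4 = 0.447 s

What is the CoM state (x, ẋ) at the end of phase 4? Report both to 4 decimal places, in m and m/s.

x = 0.7318, ẋ = 0.5056

phase 1: p=-0.0926, T=0.433, ωT=1.431152, cosh=2.211274, sinh=1.972240; start (x,ẋ)=(-0.013800, -0.129100) → end (x,ẋ)=(0.004613, 0.228194)
phase 2: p=0.0090, T=0.505, ωT=1.669126, cosh=2.747969, sinh=2.559558; start (x,ẋ)=(0.004613, 0.228194) → end (x,ẋ)=(0.173660, 0.589960)
phase 3: p=0.2596, T=0.494, ωT=1.632769, cosh=2.656707, sinh=2.461319; start (x,ẋ)=(0.173660, 0.589960) → end (x,ẋ)=(0.470614, 0.868214)
phase 4: p=0.6885, T=0.447, ωT=1.477424, cosh=2.304935, sinh=2.076711; start (x,ẋ)=(0.470614, 0.868214) → end (x,ẋ)=(0.731799, 0.505618)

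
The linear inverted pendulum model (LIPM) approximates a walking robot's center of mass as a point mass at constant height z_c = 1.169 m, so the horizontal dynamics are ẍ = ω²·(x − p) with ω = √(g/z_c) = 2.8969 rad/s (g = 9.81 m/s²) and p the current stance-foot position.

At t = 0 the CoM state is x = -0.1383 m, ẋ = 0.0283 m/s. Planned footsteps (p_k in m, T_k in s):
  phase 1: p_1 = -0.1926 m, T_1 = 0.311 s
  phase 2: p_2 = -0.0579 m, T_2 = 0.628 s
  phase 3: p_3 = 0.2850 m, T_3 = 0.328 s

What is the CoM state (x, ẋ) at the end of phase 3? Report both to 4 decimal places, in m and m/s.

phase 1: p=-0.1926, T=0.311, ωT=0.900936, cosh=1.434048, sinh=1.027858; start (x,ẋ)=(-0.138300, 0.028300) → end (x,ẋ)=(-0.104690, 0.202267)
phase 2: p=-0.0579, T=0.628, ωT=1.819253, cosh=3.164699, sinh=3.002552; start (x,ẋ)=(-0.104690, 0.202267) → end (x,ẋ)=(0.003668, 0.233132)
phase 3: p=0.2850, T=0.328, ωT=0.950183, cosh=1.486427, sinh=1.099757; start (x,ẋ)=(0.003668, 0.233132) → end (x,ẋ)=(-0.044675, -0.549758)

x = -0.0447, ẋ = -0.5498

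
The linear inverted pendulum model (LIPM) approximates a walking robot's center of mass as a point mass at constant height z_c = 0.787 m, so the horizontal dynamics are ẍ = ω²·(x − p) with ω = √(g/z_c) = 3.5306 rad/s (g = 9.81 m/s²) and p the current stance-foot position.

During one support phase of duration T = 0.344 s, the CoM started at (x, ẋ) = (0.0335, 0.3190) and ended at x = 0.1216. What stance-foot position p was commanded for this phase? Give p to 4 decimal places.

ωT = 3.5306·0.344 = 1.214526; cosh(ωT) = 1.832774, sinh(ωT) = 1.535924
x(T) = p + (x₀−p)·cosh(ωT) + (ẋ₀/ω)·sinh(ωT) ⇒ p·(1 − cosh) = x(T) − x₀·cosh − (ẋ₀/ω)·sinh
numerator   = 0.1216 − (0.0335)·1.832774 − (0.3190/3.5306)·1.535924 = -0.078573
denominator = 1 − 1.832774 = -0.832774
p = -0.078573 / -0.832774 = 0.0944

p = 0.0944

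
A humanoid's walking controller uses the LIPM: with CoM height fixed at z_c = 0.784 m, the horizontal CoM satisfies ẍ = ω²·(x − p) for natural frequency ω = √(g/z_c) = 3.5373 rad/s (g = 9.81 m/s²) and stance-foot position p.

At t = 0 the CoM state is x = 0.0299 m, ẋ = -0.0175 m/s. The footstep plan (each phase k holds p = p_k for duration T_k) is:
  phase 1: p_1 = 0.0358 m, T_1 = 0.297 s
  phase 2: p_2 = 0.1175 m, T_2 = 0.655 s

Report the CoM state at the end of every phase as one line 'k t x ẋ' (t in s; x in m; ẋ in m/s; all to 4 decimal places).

1 0.2970 0.0201 -0.0543
2 0.9520 -0.4583 -2.0080

phase 1: p=0.0358, T=0.297, ωT=1.050578, cosh=1.604520, sinh=1.254784; start (x,ẋ)=(0.029900, -0.017500) → end (x,ẋ)=(0.020126, -0.054267)
phase 2: p=0.1175, T=0.655, ωT=2.316932, cosh=5.121537, sinh=5.022961; start (x,ẋ)=(0.020126, -0.054267) → end (x,ẋ)=(-0.458265, -2.008050)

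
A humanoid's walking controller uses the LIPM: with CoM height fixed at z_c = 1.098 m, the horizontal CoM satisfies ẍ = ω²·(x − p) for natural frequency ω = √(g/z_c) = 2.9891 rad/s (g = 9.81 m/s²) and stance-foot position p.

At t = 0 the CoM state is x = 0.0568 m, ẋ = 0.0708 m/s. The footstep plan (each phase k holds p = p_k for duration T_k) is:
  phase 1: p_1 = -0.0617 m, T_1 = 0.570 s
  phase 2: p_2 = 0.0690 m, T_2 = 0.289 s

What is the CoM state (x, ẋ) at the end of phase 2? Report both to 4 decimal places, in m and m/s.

phase 1: p=-0.0617, T=0.570, ωT=1.703787, cosh=2.838355, sinh=2.656362; start (x,ẋ)=(0.056800, 0.070800) → end (x,ẋ)=(0.337564, 1.141861)
phase 2: p=0.0690, T=0.289, ωT=0.863850, cosh=1.396906, sinh=0.975370; start (x,ẋ)=(0.337564, 1.141861) → end (x,ẋ)=(0.816758, 2.378065)

x = 0.8168, ẋ = 2.3781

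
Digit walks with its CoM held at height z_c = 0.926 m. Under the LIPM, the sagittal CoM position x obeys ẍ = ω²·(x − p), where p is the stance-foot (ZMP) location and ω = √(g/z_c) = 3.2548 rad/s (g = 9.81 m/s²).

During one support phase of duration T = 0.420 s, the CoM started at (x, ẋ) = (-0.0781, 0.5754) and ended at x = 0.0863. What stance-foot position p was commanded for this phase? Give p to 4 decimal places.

p = 0.0687

ωT = 3.2548·0.420 = 1.367016; cosh(ωT) = 2.089246, sinh(ωT) = 1.834379
x(T) = p + (x₀−p)·cosh(ωT) + (ẋ₀/ω)·sinh(ωT) ⇒ p·(1 − cosh) = x(T) − x₀·cosh − (ẋ₀/ω)·sinh
numerator   = 0.0863 − (-0.0781)·2.089246 − (0.5754/3.2548)·1.834379 = -0.074821
denominator = 1 − 2.089246 = -1.089246
p = -0.074821 / -1.089246 = 0.0687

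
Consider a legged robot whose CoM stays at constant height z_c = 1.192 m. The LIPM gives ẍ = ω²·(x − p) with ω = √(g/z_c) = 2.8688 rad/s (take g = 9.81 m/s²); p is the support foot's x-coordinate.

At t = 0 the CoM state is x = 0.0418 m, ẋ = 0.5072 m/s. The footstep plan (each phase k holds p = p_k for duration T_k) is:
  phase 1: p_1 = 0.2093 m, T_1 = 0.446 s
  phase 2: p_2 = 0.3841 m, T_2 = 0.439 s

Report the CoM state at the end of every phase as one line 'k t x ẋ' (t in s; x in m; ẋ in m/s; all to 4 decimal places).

1 0.4460 0.1781 0.1853
2 0.8850 0.0967 -0.6043

phase 1: p=0.2093, T=0.446, ωT=1.279485, cosh=1.936484, sinh=1.658303; start (x,ẋ)=(0.041800, 0.507200) → end (x,ẋ)=(0.178125, 0.185330)
phase 2: p=0.3841, T=0.439, ωT=1.259403, cosh=1.903571, sinh=1.619747; start (x,ẋ)=(0.178125, 0.185330) → end (x,ẋ)=(0.096650, -0.604323)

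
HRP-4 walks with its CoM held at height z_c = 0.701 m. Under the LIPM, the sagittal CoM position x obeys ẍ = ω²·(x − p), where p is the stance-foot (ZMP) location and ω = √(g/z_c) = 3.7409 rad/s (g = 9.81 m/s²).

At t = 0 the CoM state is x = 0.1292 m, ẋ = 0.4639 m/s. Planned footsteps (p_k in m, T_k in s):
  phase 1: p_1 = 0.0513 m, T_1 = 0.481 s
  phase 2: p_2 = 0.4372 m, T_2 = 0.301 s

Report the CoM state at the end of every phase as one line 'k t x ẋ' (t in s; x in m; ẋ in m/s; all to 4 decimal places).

1 0.4810 0.6578 2.2975
2 0.7820 1.6604 5.0532

phase 1: p=0.0513, T=0.481, ωT=1.799373, cosh=3.105629, sinh=2.940226; start (x,ẋ)=(0.129200, 0.463900) → end (x,ẋ)=(0.657839, 2.297530)
phase 2: p=0.4372, T=0.301, ωT=1.126011, cosh=1.703828, sinh=1.379504; start (x,ẋ)=(0.657839, 2.297530) → end (x,ẋ)=(1.660374, 5.053223)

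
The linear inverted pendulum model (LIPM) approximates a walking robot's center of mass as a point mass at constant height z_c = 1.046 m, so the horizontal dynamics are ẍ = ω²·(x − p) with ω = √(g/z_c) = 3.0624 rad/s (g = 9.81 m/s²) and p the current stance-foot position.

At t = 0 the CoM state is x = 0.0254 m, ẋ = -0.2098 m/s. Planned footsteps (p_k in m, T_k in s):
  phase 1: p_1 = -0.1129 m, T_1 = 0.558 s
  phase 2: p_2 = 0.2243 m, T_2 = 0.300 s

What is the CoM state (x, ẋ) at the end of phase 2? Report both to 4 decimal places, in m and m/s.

phase 1: p=-0.1129, T=0.558, ωT=1.708819, cosh=2.851758, sinh=2.670679; start (x,ẋ)=(0.025400, -0.209800) → end (x,ẋ)=(0.098534, 0.532813)
phase 2: p=0.2243, T=0.300, ωT=0.918720, cosh=1.452555, sinh=1.053526; start (x,ẋ)=(0.098534, 0.532813) → end (x,ẋ)=(0.224917, 0.368181)

x = 0.2249, ẋ = 0.3682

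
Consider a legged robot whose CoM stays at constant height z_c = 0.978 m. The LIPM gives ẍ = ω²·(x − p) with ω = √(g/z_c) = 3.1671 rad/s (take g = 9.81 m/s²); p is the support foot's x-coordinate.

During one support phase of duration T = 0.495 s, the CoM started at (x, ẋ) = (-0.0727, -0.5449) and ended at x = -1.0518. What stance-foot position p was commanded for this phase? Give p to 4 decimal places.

p = 0.3164

ωT = 3.1671·0.495 = 1.567714; cosh(ωT) = 2.502098, sinh(ωT) = 2.293577
x(T) = p + (x₀−p)·cosh(ωT) + (ẋ₀/ω)·sinh(ωT) ⇒ p·(1 − cosh) = x(T) − x₀·cosh − (ẋ₀/ω)·sinh
numerator   = -1.0518 − (-0.0727)·2.502098 − (-0.5449/3.1671)·2.293577 = -0.475287
denominator = 1 − 2.502098 = -1.502098
p = -0.475287 / -1.502098 = 0.3164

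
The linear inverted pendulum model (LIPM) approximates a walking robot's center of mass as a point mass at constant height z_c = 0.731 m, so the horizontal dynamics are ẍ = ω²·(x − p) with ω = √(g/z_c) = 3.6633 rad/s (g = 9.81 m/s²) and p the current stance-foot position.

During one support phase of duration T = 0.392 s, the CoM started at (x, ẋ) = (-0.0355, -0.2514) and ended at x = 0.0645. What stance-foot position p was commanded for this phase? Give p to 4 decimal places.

p = -0.2289

ωT = 3.6633·0.392 = 1.436014; cosh(ωT) = 2.220889, sinh(ωT) = 1.983015
x(T) = p + (x₀−p)·cosh(ωT) + (ẋ₀/ω)·sinh(ωT) ⇒ p·(1 − cosh) = x(T) − x₀·cosh − (ẋ₀/ω)·sinh
numerator   = 0.0645 − (-0.0355)·2.220889 − (-0.2514/3.6633)·1.983015 = 0.279429
denominator = 1 − 2.220889 = -1.220889
p = 0.279429 / -1.220889 = -0.2289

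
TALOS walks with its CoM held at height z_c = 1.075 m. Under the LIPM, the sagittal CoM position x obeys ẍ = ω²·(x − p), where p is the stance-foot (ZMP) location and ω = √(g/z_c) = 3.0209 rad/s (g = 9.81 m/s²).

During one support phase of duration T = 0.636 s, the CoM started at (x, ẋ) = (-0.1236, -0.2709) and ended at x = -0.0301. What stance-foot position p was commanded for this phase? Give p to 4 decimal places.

p = -0.2816

ωT = 3.0209·0.636 = 1.921292; cosh(ωT) = 3.488099, sinh(ωT) = 3.341681
x(T) = p + (x₀−p)·cosh(ωT) + (ẋ₀/ω)·sinh(ωT) ⇒ p·(1 − cosh) = x(T) − x₀·cosh − (ẋ₀/ω)·sinh
numerator   = -0.0301 − (-0.1236)·3.488099 − (-0.2709/3.0209)·3.341681 = 0.700695
denominator = 1 − 3.488099 = -2.488099
p = 0.700695 / -2.488099 = -0.2816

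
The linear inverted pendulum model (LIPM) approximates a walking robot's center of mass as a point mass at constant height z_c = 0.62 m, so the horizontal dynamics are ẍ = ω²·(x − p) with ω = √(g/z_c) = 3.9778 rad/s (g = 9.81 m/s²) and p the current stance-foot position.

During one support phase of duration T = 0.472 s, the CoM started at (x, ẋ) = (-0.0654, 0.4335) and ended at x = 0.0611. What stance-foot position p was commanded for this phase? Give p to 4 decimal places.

p = 0.0290

ωT = 3.9778·0.472 = 1.877522; cosh(ωT) = 3.345126, sinh(ωT) = 3.192157
x(T) = p + (x₀−p)·cosh(ωT) + (ẋ₀/ω)·sinh(ωT) ⇒ p·(1 − cosh) = x(T) − x₀·cosh − (ẋ₀/ω)·sinh
numerator   = 0.0611 − (-0.0654)·3.345126 − (0.4335/3.9778)·3.192157 = -0.068010
denominator = 1 − 3.345126 = -2.345126
p = -0.068010 / -2.345126 = 0.0290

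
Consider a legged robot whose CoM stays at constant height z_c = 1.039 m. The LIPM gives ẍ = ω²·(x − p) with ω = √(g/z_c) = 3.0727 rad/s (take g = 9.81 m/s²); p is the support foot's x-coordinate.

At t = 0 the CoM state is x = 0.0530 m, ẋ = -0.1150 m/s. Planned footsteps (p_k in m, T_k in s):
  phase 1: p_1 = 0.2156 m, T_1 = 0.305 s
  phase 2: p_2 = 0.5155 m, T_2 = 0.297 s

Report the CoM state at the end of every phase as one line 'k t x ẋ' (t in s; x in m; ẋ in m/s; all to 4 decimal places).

phase 1: p=0.2156, T=0.305, ωT=0.937173, cosh=1.472245, sinh=1.080511; start (x,ẋ)=(0.053000, -0.115000) → end (x,ẋ)=(-0.064227, -0.709154)
phase 2: p=0.5155, T=0.297, ωT=0.912592, cosh=1.446126, sinh=1.044644; start (x,ẋ)=(-0.064227, -0.709154) → end (x,ẋ)=(-0.563953, -2.886378)

1 0.3050 -0.0642 -0.7092
2 0.6020 -0.5640 -2.8864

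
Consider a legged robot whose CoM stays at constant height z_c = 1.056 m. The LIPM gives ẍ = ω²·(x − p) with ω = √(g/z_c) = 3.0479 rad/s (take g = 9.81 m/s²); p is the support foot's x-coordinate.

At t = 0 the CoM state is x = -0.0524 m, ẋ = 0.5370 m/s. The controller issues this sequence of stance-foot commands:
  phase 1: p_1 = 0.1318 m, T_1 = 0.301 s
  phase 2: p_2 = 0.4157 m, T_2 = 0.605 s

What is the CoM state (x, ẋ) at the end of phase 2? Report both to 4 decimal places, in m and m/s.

x = -0.5789, ẋ = -2.8251

phase 1: p=0.1318, T=0.301, ωT=0.917418, cosh=1.451184, sinh=1.051635; start (x,ẋ)=(-0.052400, 0.537000) → end (x,ẋ)=(0.049776, 0.188874)
phase 2: p=0.4157, T=0.605, ωT=1.843979, cosh=3.239916, sinh=3.081729; start (x,ẋ)=(0.049776, 0.188874) → end (x,ẋ)=(-0.578892, -2.825116)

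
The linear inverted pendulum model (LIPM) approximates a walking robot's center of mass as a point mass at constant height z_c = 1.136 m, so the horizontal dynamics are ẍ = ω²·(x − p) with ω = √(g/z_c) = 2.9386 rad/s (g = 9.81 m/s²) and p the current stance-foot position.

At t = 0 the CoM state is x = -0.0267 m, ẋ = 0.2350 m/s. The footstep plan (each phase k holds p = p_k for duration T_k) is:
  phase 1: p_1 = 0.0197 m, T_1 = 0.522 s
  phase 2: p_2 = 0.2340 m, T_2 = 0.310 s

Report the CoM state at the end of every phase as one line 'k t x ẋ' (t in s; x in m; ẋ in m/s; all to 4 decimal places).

1 0.5220 0.0839 0.2687
2 0.8320 0.1125 -0.0716

phase 1: p=0.0197, T=0.522, ωT=1.533949, cosh=2.426067, sinh=2.210384; start (x,ẋ)=(-0.026700, 0.235000) → end (x,ẋ)=(0.083895, 0.268737)
phase 2: p=0.2340, T=0.310, ωT=0.910966, cosh=1.444430, sinh=1.042294; start (x,ẋ)=(0.083895, 0.268737) → end (x,ẋ)=(0.112503, -0.071582)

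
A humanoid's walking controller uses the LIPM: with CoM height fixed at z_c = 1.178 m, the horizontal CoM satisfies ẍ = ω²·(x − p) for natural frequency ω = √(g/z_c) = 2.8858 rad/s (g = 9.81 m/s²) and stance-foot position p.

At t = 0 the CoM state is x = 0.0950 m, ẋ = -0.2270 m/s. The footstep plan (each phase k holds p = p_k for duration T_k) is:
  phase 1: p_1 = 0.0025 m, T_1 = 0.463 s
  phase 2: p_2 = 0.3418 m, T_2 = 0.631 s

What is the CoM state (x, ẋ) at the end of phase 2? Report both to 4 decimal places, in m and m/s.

phase 1: p=0.0025, T=0.463, ωT=1.336125, cosh=2.033569, sinh=1.770706; start (x,ẋ)=(0.095000, -0.227000) → end (x,ẋ)=(0.051320, 0.011046)
phase 2: p=0.3418, T=0.631, ωT=1.820940, cosh=3.169768, sinh=3.007894; start (x,ẋ)=(0.051320, 0.011046) → end (x,ẋ)=(-0.567442, -2.486410)

x = -0.5674, ẋ = -2.4864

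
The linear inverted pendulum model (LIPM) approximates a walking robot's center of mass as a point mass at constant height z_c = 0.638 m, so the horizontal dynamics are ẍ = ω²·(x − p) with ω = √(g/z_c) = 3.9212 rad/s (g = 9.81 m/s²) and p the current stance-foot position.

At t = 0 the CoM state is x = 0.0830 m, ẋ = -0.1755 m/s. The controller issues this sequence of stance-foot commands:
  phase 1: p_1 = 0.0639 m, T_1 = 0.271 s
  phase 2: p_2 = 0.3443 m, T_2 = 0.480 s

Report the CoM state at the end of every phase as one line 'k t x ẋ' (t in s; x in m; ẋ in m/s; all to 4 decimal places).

1 0.2710 0.0378 -0.1888
2 0.7510 -0.8400 -4.4896

phase 1: p=0.0639, T=0.271, ωT=1.062645, cosh=1.619778, sinh=1.274238; start (x,ẋ)=(0.083000, -0.175500) → end (x,ẋ)=(0.037807, -0.188837)
phase 2: p=0.3443, T=0.480, ωT=1.882176, cosh=3.360020, sinh=3.207761; start (x,ẋ)=(0.037807, -0.188837) → end (x,ẋ)=(-0.840002, -4.489648)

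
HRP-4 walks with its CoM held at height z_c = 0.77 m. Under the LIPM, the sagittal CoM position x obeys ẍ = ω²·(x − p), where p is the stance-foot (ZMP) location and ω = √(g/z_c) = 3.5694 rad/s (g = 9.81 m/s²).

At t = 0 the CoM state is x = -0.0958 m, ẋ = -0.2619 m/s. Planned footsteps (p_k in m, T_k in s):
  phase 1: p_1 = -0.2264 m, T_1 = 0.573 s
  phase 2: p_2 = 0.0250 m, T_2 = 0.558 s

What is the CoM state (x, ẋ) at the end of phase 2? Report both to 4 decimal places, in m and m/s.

phase 1: p=-0.2264, T=0.573, ωT=2.045266, cosh=3.930281, sinh=3.800935; start (x,ẋ)=(-0.095800, -0.261900) → end (x,ẋ)=(0.008006, 0.742517)
phase 2: p=0.0250, T=0.558, ωT=1.991725, cosh=3.732313, sinh=3.595853; start (x,ẋ)=(0.008006, 0.742517) → end (x,ẋ)=(0.709593, 2.553189)

x = 0.7096, ẋ = 2.5532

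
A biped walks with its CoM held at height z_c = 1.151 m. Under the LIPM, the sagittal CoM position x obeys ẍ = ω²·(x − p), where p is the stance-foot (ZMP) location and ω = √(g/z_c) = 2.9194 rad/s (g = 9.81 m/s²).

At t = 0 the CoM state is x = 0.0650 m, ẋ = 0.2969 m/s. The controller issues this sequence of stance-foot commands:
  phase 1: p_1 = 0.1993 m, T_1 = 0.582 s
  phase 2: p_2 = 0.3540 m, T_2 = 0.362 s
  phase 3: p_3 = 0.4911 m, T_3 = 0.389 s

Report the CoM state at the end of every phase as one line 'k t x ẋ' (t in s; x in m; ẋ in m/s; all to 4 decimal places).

1 0.5820 0.0886 -0.1973
2 0.9440 -0.1594 -1.2982
3 1.3330 -1.2467 -4.8804

phase 1: p=0.1993, T=0.582, ωT=1.699091, cosh=2.825911, sinh=2.643062; start (x,ẋ)=(0.065000, 0.296900) → end (x,ẋ)=(0.088577, -0.197266)
phase 2: p=0.3540, T=0.362, ωT=1.056823, cosh=1.612387, sinh=1.264828; start (x,ẋ)=(0.088577, -0.197266) → end (x,ẋ)=(-0.159430, -1.298156)
phase 3: p=0.4911, T=0.389, ωT=1.135647, cosh=1.717200, sinh=1.395986; start (x,ẋ)=(-0.159430, -1.298156) → end (x,ẋ)=(-1.246737, -4.880391)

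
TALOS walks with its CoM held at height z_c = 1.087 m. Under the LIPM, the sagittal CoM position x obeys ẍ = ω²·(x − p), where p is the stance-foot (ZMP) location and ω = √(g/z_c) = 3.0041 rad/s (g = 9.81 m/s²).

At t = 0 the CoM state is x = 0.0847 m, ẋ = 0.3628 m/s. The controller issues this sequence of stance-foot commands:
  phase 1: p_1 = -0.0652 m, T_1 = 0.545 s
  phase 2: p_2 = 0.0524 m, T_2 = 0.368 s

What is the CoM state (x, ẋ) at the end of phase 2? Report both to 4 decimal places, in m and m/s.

phase 1: p=-0.0652, T=0.545, ωT=1.637235, cosh=2.667725, sinh=2.473208; start (x,ẋ)=(0.084700, 0.362800) → end (x,ẋ)=(0.633377, 2.081572)
phase 2: p=0.0524, T=0.368, ωT=1.105509, cosh=1.675902, sinh=1.344859; start (x,ẋ)=(0.633377, 2.081572) → end (x,ẋ)=(1.957927, 5.835711)

x = 1.9579, ẋ = 5.8357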